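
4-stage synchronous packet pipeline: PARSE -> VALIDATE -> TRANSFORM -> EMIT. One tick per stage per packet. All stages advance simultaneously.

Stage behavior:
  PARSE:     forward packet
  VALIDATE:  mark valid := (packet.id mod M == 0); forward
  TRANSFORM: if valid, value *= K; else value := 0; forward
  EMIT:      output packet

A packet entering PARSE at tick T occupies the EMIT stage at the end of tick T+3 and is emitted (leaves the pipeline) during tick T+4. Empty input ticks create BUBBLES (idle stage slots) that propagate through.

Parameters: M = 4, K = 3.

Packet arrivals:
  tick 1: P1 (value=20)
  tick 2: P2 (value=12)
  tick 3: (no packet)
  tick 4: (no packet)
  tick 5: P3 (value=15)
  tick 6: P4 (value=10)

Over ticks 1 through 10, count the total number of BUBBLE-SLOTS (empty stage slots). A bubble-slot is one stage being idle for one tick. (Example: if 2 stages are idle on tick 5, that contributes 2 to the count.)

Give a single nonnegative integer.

Tick 1: [PARSE:P1(v=20,ok=F), VALIDATE:-, TRANSFORM:-, EMIT:-] out:-; bubbles=3
Tick 2: [PARSE:P2(v=12,ok=F), VALIDATE:P1(v=20,ok=F), TRANSFORM:-, EMIT:-] out:-; bubbles=2
Tick 3: [PARSE:-, VALIDATE:P2(v=12,ok=F), TRANSFORM:P1(v=0,ok=F), EMIT:-] out:-; bubbles=2
Tick 4: [PARSE:-, VALIDATE:-, TRANSFORM:P2(v=0,ok=F), EMIT:P1(v=0,ok=F)] out:-; bubbles=2
Tick 5: [PARSE:P3(v=15,ok=F), VALIDATE:-, TRANSFORM:-, EMIT:P2(v=0,ok=F)] out:P1(v=0); bubbles=2
Tick 6: [PARSE:P4(v=10,ok=F), VALIDATE:P3(v=15,ok=F), TRANSFORM:-, EMIT:-] out:P2(v=0); bubbles=2
Tick 7: [PARSE:-, VALIDATE:P4(v=10,ok=T), TRANSFORM:P3(v=0,ok=F), EMIT:-] out:-; bubbles=2
Tick 8: [PARSE:-, VALIDATE:-, TRANSFORM:P4(v=30,ok=T), EMIT:P3(v=0,ok=F)] out:-; bubbles=2
Tick 9: [PARSE:-, VALIDATE:-, TRANSFORM:-, EMIT:P4(v=30,ok=T)] out:P3(v=0); bubbles=3
Tick 10: [PARSE:-, VALIDATE:-, TRANSFORM:-, EMIT:-] out:P4(v=30); bubbles=4
Total bubble-slots: 24

Answer: 24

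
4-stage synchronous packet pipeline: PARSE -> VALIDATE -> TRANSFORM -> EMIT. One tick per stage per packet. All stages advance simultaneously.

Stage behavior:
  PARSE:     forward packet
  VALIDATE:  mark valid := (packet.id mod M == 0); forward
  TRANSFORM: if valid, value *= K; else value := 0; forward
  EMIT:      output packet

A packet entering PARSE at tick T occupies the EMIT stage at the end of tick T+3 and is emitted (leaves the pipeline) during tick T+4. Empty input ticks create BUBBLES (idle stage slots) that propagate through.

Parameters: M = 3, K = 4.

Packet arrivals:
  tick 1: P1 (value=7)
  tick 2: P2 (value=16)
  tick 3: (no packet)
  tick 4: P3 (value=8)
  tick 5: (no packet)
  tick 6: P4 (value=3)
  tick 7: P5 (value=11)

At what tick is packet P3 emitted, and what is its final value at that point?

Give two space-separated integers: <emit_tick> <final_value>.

Answer: 8 32

Derivation:
Tick 1: [PARSE:P1(v=7,ok=F), VALIDATE:-, TRANSFORM:-, EMIT:-] out:-; in:P1
Tick 2: [PARSE:P2(v=16,ok=F), VALIDATE:P1(v=7,ok=F), TRANSFORM:-, EMIT:-] out:-; in:P2
Tick 3: [PARSE:-, VALIDATE:P2(v=16,ok=F), TRANSFORM:P1(v=0,ok=F), EMIT:-] out:-; in:-
Tick 4: [PARSE:P3(v=8,ok=F), VALIDATE:-, TRANSFORM:P2(v=0,ok=F), EMIT:P1(v=0,ok=F)] out:-; in:P3
Tick 5: [PARSE:-, VALIDATE:P3(v=8,ok=T), TRANSFORM:-, EMIT:P2(v=0,ok=F)] out:P1(v=0); in:-
Tick 6: [PARSE:P4(v=3,ok=F), VALIDATE:-, TRANSFORM:P3(v=32,ok=T), EMIT:-] out:P2(v=0); in:P4
Tick 7: [PARSE:P5(v=11,ok=F), VALIDATE:P4(v=3,ok=F), TRANSFORM:-, EMIT:P3(v=32,ok=T)] out:-; in:P5
Tick 8: [PARSE:-, VALIDATE:P5(v=11,ok=F), TRANSFORM:P4(v=0,ok=F), EMIT:-] out:P3(v=32); in:-
Tick 9: [PARSE:-, VALIDATE:-, TRANSFORM:P5(v=0,ok=F), EMIT:P4(v=0,ok=F)] out:-; in:-
Tick 10: [PARSE:-, VALIDATE:-, TRANSFORM:-, EMIT:P5(v=0,ok=F)] out:P4(v=0); in:-
Tick 11: [PARSE:-, VALIDATE:-, TRANSFORM:-, EMIT:-] out:P5(v=0); in:-
P3: arrives tick 4, valid=True (id=3, id%3=0), emit tick 8, final value 32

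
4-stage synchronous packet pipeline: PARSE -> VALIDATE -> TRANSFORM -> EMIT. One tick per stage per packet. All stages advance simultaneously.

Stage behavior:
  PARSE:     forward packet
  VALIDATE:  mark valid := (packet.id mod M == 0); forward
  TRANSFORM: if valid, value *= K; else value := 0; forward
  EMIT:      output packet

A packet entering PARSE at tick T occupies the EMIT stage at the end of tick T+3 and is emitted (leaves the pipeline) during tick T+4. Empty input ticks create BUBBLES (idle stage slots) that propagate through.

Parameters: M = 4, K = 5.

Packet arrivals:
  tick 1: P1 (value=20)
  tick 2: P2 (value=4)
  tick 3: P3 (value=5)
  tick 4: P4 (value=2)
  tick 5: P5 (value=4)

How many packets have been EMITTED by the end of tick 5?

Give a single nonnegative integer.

Tick 1: [PARSE:P1(v=20,ok=F), VALIDATE:-, TRANSFORM:-, EMIT:-] out:-; in:P1
Tick 2: [PARSE:P2(v=4,ok=F), VALIDATE:P1(v=20,ok=F), TRANSFORM:-, EMIT:-] out:-; in:P2
Tick 3: [PARSE:P3(v=5,ok=F), VALIDATE:P2(v=4,ok=F), TRANSFORM:P1(v=0,ok=F), EMIT:-] out:-; in:P3
Tick 4: [PARSE:P4(v=2,ok=F), VALIDATE:P3(v=5,ok=F), TRANSFORM:P2(v=0,ok=F), EMIT:P1(v=0,ok=F)] out:-; in:P4
Tick 5: [PARSE:P5(v=4,ok=F), VALIDATE:P4(v=2,ok=T), TRANSFORM:P3(v=0,ok=F), EMIT:P2(v=0,ok=F)] out:P1(v=0); in:P5
Emitted by tick 5: ['P1']

Answer: 1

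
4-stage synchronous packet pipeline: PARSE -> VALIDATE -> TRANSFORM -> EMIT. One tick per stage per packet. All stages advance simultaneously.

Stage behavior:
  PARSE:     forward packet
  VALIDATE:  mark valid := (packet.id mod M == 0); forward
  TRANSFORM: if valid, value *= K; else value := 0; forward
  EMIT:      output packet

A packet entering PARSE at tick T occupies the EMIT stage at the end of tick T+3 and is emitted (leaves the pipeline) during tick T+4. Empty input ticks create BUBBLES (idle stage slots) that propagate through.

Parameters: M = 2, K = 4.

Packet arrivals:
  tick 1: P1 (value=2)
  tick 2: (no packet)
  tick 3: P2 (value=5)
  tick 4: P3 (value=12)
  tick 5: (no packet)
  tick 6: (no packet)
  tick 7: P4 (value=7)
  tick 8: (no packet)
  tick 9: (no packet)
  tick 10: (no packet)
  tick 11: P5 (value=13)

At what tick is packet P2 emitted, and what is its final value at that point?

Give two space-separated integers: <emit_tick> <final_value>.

Answer: 7 20

Derivation:
Tick 1: [PARSE:P1(v=2,ok=F), VALIDATE:-, TRANSFORM:-, EMIT:-] out:-; in:P1
Tick 2: [PARSE:-, VALIDATE:P1(v=2,ok=F), TRANSFORM:-, EMIT:-] out:-; in:-
Tick 3: [PARSE:P2(v=5,ok=F), VALIDATE:-, TRANSFORM:P1(v=0,ok=F), EMIT:-] out:-; in:P2
Tick 4: [PARSE:P3(v=12,ok=F), VALIDATE:P2(v=5,ok=T), TRANSFORM:-, EMIT:P1(v=0,ok=F)] out:-; in:P3
Tick 5: [PARSE:-, VALIDATE:P3(v=12,ok=F), TRANSFORM:P2(v=20,ok=T), EMIT:-] out:P1(v=0); in:-
Tick 6: [PARSE:-, VALIDATE:-, TRANSFORM:P3(v=0,ok=F), EMIT:P2(v=20,ok=T)] out:-; in:-
Tick 7: [PARSE:P4(v=7,ok=F), VALIDATE:-, TRANSFORM:-, EMIT:P3(v=0,ok=F)] out:P2(v=20); in:P4
Tick 8: [PARSE:-, VALIDATE:P4(v=7,ok=T), TRANSFORM:-, EMIT:-] out:P3(v=0); in:-
Tick 9: [PARSE:-, VALIDATE:-, TRANSFORM:P4(v=28,ok=T), EMIT:-] out:-; in:-
Tick 10: [PARSE:-, VALIDATE:-, TRANSFORM:-, EMIT:P4(v=28,ok=T)] out:-; in:-
Tick 11: [PARSE:P5(v=13,ok=F), VALIDATE:-, TRANSFORM:-, EMIT:-] out:P4(v=28); in:P5
Tick 12: [PARSE:-, VALIDATE:P5(v=13,ok=F), TRANSFORM:-, EMIT:-] out:-; in:-
Tick 13: [PARSE:-, VALIDATE:-, TRANSFORM:P5(v=0,ok=F), EMIT:-] out:-; in:-
Tick 14: [PARSE:-, VALIDATE:-, TRANSFORM:-, EMIT:P5(v=0,ok=F)] out:-; in:-
Tick 15: [PARSE:-, VALIDATE:-, TRANSFORM:-, EMIT:-] out:P5(v=0); in:-
P2: arrives tick 3, valid=True (id=2, id%2=0), emit tick 7, final value 20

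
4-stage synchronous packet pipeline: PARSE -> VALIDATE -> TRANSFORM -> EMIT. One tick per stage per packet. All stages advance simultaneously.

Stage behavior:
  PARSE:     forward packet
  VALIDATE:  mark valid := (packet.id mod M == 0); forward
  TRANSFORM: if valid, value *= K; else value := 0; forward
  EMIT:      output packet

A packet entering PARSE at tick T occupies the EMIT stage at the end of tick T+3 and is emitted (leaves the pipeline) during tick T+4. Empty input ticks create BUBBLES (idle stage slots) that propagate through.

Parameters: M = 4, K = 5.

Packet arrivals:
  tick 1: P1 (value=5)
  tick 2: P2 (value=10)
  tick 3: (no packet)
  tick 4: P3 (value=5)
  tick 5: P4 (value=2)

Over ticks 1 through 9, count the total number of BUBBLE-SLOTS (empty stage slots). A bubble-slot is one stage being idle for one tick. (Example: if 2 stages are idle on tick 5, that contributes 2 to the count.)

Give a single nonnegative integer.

Answer: 20

Derivation:
Tick 1: [PARSE:P1(v=5,ok=F), VALIDATE:-, TRANSFORM:-, EMIT:-] out:-; bubbles=3
Tick 2: [PARSE:P2(v=10,ok=F), VALIDATE:P1(v=5,ok=F), TRANSFORM:-, EMIT:-] out:-; bubbles=2
Tick 3: [PARSE:-, VALIDATE:P2(v=10,ok=F), TRANSFORM:P1(v=0,ok=F), EMIT:-] out:-; bubbles=2
Tick 4: [PARSE:P3(v=5,ok=F), VALIDATE:-, TRANSFORM:P2(v=0,ok=F), EMIT:P1(v=0,ok=F)] out:-; bubbles=1
Tick 5: [PARSE:P4(v=2,ok=F), VALIDATE:P3(v=5,ok=F), TRANSFORM:-, EMIT:P2(v=0,ok=F)] out:P1(v=0); bubbles=1
Tick 6: [PARSE:-, VALIDATE:P4(v=2,ok=T), TRANSFORM:P3(v=0,ok=F), EMIT:-] out:P2(v=0); bubbles=2
Tick 7: [PARSE:-, VALIDATE:-, TRANSFORM:P4(v=10,ok=T), EMIT:P3(v=0,ok=F)] out:-; bubbles=2
Tick 8: [PARSE:-, VALIDATE:-, TRANSFORM:-, EMIT:P4(v=10,ok=T)] out:P3(v=0); bubbles=3
Tick 9: [PARSE:-, VALIDATE:-, TRANSFORM:-, EMIT:-] out:P4(v=10); bubbles=4
Total bubble-slots: 20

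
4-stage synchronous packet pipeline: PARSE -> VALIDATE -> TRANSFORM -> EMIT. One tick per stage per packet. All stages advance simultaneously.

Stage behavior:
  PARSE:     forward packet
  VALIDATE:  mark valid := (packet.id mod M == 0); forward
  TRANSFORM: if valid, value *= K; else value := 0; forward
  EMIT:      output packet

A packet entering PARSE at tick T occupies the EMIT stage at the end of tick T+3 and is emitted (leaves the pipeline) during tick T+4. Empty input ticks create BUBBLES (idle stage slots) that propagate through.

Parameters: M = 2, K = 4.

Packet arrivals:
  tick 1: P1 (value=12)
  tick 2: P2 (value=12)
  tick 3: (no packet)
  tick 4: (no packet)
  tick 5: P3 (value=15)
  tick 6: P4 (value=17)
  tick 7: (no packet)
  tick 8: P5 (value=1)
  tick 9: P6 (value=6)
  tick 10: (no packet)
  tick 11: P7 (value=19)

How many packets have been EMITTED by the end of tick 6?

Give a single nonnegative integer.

Answer: 2

Derivation:
Tick 1: [PARSE:P1(v=12,ok=F), VALIDATE:-, TRANSFORM:-, EMIT:-] out:-; in:P1
Tick 2: [PARSE:P2(v=12,ok=F), VALIDATE:P1(v=12,ok=F), TRANSFORM:-, EMIT:-] out:-; in:P2
Tick 3: [PARSE:-, VALIDATE:P2(v=12,ok=T), TRANSFORM:P1(v=0,ok=F), EMIT:-] out:-; in:-
Tick 4: [PARSE:-, VALIDATE:-, TRANSFORM:P2(v=48,ok=T), EMIT:P1(v=0,ok=F)] out:-; in:-
Tick 5: [PARSE:P3(v=15,ok=F), VALIDATE:-, TRANSFORM:-, EMIT:P2(v=48,ok=T)] out:P1(v=0); in:P3
Tick 6: [PARSE:P4(v=17,ok=F), VALIDATE:P3(v=15,ok=F), TRANSFORM:-, EMIT:-] out:P2(v=48); in:P4
Emitted by tick 6: ['P1', 'P2']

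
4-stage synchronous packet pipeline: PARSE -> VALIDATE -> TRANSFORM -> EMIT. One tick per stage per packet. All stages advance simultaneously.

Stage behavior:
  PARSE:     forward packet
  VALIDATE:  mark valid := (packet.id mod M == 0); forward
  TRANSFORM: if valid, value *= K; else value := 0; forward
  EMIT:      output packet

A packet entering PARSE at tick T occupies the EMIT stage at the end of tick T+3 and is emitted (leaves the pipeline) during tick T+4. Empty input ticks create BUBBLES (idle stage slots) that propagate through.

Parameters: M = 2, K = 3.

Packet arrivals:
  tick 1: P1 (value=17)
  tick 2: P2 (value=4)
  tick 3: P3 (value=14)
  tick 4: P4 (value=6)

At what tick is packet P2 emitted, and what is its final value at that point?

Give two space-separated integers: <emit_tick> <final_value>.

Answer: 6 12

Derivation:
Tick 1: [PARSE:P1(v=17,ok=F), VALIDATE:-, TRANSFORM:-, EMIT:-] out:-; in:P1
Tick 2: [PARSE:P2(v=4,ok=F), VALIDATE:P1(v=17,ok=F), TRANSFORM:-, EMIT:-] out:-; in:P2
Tick 3: [PARSE:P3(v=14,ok=F), VALIDATE:P2(v=4,ok=T), TRANSFORM:P1(v=0,ok=F), EMIT:-] out:-; in:P3
Tick 4: [PARSE:P4(v=6,ok=F), VALIDATE:P3(v=14,ok=F), TRANSFORM:P2(v=12,ok=T), EMIT:P1(v=0,ok=F)] out:-; in:P4
Tick 5: [PARSE:-, VALIDATE:P4(v=6,ok=T), TRANSFORM:P3(v=0,ok=F), EMIT:P2(v=12,ok=T)] out:P1(v=0); in:-
Tick 6: [PARSE:-, VALIDATE:-, TRANSFORM:P4(v=18,ok=T), EMIT:P3(v=0,ok=F)] out:P2(v=12); in:-
Tick 7: [PARSE:-, VALIDATE:-, TRANSFORM:-, EMIT:P4(v=18,ok=T)] out:P3(v=0); in:-
Tick 8: [PARSE:-, VALIDATE:-, TRANSFORM:-, EMIT:-] out:P4(v=18); in:-
P2: arrives tick 2, valid=True (id=2, id%2=0), emit tick 6, final value 12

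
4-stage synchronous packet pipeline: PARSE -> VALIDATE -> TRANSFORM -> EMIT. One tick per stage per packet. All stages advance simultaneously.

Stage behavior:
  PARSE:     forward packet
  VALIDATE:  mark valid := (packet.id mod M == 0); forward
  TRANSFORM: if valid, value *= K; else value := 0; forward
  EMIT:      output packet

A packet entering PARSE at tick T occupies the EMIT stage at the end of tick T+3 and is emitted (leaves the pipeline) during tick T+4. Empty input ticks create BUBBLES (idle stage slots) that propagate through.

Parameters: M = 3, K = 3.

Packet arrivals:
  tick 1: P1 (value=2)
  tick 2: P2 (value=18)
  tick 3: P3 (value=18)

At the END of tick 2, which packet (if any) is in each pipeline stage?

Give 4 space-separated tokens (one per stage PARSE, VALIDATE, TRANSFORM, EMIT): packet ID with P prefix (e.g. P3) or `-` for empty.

Answer: P2 P1 - -

Derivation:
Tick 1: [PARSE:P1(v=2,ok=F), VALIDATE:-, TRANSFORM:-, EMIT:-] out:-; in:P1
Tick 2: [PARSE:P2(v=18,ok=F), VALIDATE:P1(v=2,ok=F), TRANSFORM:-, EMIT:-] out:-; in:P2
At end of tick 2: ['P2', 'P1', '-', '-']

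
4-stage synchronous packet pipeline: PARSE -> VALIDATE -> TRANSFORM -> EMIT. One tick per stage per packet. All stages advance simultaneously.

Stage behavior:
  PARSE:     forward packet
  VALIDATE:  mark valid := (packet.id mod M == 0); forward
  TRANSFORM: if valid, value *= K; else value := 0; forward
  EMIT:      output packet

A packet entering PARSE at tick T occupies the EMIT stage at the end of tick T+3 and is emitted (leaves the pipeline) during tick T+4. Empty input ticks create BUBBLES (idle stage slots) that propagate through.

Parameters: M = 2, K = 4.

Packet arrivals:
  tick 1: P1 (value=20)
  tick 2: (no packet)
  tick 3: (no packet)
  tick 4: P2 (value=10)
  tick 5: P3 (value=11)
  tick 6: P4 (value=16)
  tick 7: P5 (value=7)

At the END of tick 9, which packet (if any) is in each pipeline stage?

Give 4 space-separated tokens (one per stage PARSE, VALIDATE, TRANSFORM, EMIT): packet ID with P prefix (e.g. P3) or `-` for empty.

Tick 1: [PARSE:P1(v=20,ok=F), VALIDATE:-, TRANSFORM:-, EMIT:-] out:-; in:P1
Tick 2: [PARSE:-, VALIDATE:P1(v=20,ok=F), TRANSFORM:-, EMIT:-] out:-; in:-
Tick 3: [PARSE:-, VALIDATE:-, TRANSFORM:P1(v=0,ok=F), EMIT:-] out:-; in:-
Tick 4: [PARSE:P2(v=10,ok=F), VALIDATE:-, TRANSFORM:-, EMIT:P1(v=0,ok=F)] out:-; in:P2
Tick 5: [PARSE:P3(v=11,ok=F), VALIDATE:P2(v=10,ok=T), TRANSFORM:-, EMIT:-] out:P1(v=0); in:P3
Tick 6: [PARSE:P4(v=16,ok=F), VALIDATE:P3(v=11,ok=F), TRANSFORM:P2(v=40,ok=T), EMIT:-] out:-; in:P4
Tick 7: [PARSE:P5(v=7,ok=F), VALIDATE:P4(v=16,ok=T), TRANSFORM:P3(v=0,ok=F), EMIT:P2(v=40,ok=T)] out:-; in:P5
Tick 8: [PARSE:-, VALIDATE:P5(v=7,ok=F), TRANSFORM:P4(v=64,ok=T), EMIT:P3(v=0,ok=F)] out:P2(v=40); in:-
Tick 9: [PARSE:-, VALIDATE:-, TRANSFORM:P5(v=0,ok=F), EMIT:P4(v=64,ok=T)] out:P3(v=0); in:-
At end of tick 9: ['-', '-', 'P5', 'P4']

Answer: - - P5 P4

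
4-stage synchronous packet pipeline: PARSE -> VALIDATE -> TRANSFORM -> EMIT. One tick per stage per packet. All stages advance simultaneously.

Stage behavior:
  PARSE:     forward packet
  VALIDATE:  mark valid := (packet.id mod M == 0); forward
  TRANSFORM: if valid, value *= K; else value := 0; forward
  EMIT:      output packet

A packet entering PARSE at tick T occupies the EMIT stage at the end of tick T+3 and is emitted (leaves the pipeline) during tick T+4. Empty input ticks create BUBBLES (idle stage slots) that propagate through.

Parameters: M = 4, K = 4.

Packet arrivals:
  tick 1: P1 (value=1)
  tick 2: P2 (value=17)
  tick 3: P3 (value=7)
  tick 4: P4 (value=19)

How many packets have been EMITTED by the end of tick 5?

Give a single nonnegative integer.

Tick 1: [PARSE:P1(v=1,ok=F), VALIDATE:-, TRANSFORM:-, EMIT:-] out:-; in:P1
Tick 2: [PARSE:P2(v=17,ok=F), VALIDATE:P1(v=1,ok=F), TRANSFORM:-, EMIT:-] out:-; in:P2
Tick 3: [PARSE:P3(v=7,ok=F), VALIDATE:P2(v=17,ok=F), TRANSFORM:P1(v=0,ok=F), EMIT:-] out:-; in:P3
Tick 4: [PARSE:P4(v=19,ok=F), VALIDATE:P3(v=7,ok=F), TRANSFORM:P2(v=0,ok=F), EMIT:P1(v=0,ok=F)] out:-; in:P4
Tick 5: [PARSE:-, VALIDATE:P4(v=19,ok=T), TRANSFORM:P3(v=0,ok=F), EMIT:P2(v=0,ok=F)] out:P1(v=0); in:-
Emitted by tick 5: ['P1']

Answer: 1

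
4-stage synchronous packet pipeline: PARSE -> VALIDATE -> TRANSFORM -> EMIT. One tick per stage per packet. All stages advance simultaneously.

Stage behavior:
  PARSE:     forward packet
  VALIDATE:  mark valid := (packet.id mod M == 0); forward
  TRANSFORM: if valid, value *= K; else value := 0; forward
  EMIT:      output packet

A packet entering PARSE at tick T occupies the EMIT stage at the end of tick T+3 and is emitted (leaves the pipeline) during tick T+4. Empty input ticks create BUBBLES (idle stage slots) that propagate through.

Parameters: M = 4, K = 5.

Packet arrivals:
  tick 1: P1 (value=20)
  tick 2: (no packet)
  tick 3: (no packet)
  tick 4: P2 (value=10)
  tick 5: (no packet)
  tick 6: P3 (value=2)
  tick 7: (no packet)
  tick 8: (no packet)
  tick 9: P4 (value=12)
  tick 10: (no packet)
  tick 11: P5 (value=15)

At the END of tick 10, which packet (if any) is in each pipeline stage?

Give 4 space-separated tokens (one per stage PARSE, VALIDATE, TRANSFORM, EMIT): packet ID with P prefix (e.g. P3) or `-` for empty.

Tick 1: [PARSE:P1(v=20,ok=F), VALIDATE:-, TRANSFORM:-, EMIT:-] out:-; in:P1
Tick 2: [PARSE:-, VALIDATE:P1(v=20,ok=F), TRANSFORM:-, EMIT:-] out:-; in:-
Tick 3: [PARSE:-, VALIDATE:-, TRANSFORM:P1(v=0,ok=F), EMIT:-] out:-; in:-
Tick 4: [PARSE:P2(v=10,ok=F), VALIDATE:-, TRANSFORM:-, EMIT:P1(v=0,ok=F)] out:-; in:P2
Tick 5: [PARSE:-, VALIDATE:P2(v=10,ok=F), TRANSFORM:-, EMIT:-] out:P1(v=0); in:-
Tick 6: [PARSE:P3(v=2,ok=F), VALIDATE:-, TRANSFORM:P2(v=0,ok=F), EMIT:-] out:-; in:P3
Tick 7: [PARSE:-, VALIDATE:P3(v=2,ok=F), TRANSFORM:-, EMIT:P2(v=0,ok=F)] out:-; in:-
Tick 8: [PARSE:-, VALIDATE:-, TRANSFORM:P3(v=0,ok=F), EMIT:-] out:P2(v=0); in:-
Tick 9: [PARSE:P4(v=12,ok=F), VALIDATE:-, TRANSFORM:-, EMIT:P3(v=0,ok=F)] out:-; in:P4
Tick 10: [PARSE:-, VALIDATE:P4(v=12,ok=T), TRANSFORM:-, EMIT:-] out:P3(v=0); in:-
At end of tick 10: ['-', 'P4', '-', '-']

Answer: - P4 - -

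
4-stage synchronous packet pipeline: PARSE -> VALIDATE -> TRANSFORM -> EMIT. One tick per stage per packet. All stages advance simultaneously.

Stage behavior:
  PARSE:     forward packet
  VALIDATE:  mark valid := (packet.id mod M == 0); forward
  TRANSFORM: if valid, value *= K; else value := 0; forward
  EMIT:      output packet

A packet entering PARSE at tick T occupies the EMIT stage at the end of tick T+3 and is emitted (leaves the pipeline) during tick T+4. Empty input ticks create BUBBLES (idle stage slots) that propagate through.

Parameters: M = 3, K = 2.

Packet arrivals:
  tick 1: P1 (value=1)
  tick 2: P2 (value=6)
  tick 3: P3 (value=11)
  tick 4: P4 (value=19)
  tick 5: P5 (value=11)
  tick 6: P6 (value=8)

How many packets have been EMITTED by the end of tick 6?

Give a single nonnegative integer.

Tick 1: [PARSE:P1(v=1,ok=F), VALIDATE:-, TRANSFORM:-, EMIT:-] out:-; in:P1
Tick 2: [PARSE:P2(v=6,ok=F), VALIDATE:P1(v=1,ok=F), TRANSFORM:-, EMIT:-] out:-; in:P2
Tick 3: [PARSE:P3(v=11,ok=F), VALIDATE:P2(v=6,ok=F), TRANSFORM:P1(v=0,ok=F), EMIT:-] out:-; in:P3
Tick 4: [PARSE:P4(v=19,ok=F), VALIDATE:P3(v=11,ok=T), TRANSFORM:P2(v=0,ok=F), EMIT:P1(v=0,ok=F)] out:-; in:P4
Tick 5: [PARSE:P5(v=11,ok=F), VALIDATE:P4(v=19,ok=F), TRANSFORM:P3(v=22,ok=T), EMIT:P2(v=0,ok=F)] out:P1(v=0); in:P5
Tick 6: [PARSE:P6(v=8,ok=F), VALIDATE:P5(v=11,ok=F), TRANSFORM:P4(v=0,ok=F), EMIT:P3(v=22,ok=T)] out:P2(v=0); in:P6
Emitted by tick 6: ['P1', 'P2']

Answer: 2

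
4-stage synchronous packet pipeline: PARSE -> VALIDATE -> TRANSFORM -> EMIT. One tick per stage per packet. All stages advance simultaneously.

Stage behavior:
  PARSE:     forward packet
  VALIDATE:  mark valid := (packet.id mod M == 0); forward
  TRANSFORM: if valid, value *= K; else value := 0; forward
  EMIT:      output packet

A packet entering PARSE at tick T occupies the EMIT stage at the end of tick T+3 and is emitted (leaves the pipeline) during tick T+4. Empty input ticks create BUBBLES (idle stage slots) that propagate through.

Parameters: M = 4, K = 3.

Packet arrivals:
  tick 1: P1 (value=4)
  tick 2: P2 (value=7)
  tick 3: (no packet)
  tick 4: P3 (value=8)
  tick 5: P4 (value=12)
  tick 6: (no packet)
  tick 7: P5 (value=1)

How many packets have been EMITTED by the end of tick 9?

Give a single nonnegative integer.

Tick 1: [PARSE:P1(v=4,ok=F), VALIDATE:-, TRANSFORM:-, EMIT:-] out:-; in:P1
Tick 2: [PARSE:P2(v=7,ok=F), VALIDATE:P1(v=4,ok=F), TRANSFORM:-, EMIT:-] out:-; in:P2
Tick 3: [PARSE:-, VALIDATE:P2(v=7,ok=F), TRANSFORM:P1(v=0,ok=F), EMIT:-] out:-; in:-
Tick 4: [PARSE:P3(v=8,ok=F), VALIDATE:-, TRANSFORM:P2(v=0,ok=F), EMIT:P1(v=0,ok=F)] out:-; in:P3
Tick 5: [PARSE:P4(v=12,ok=F), VALIDATE:P3(v=8,ok=F), TRANSFORM:-, EMIT:P2(v=0,ok=F)] out:P1(v=0); in:P4
Tick 6: [PARSE:-, VALIDATE:P4(v=12,ok=T), TRANSFORM:P3(v=0,ok=F), EMIT:-] out:P2(v=0); in:-
Tick 7: [PARSE:P5(v=1,ok=F), VALIDATE:-, TRANSFORM:P4(v=36,ok=T), EMIT:P3(v=0,ok=F)] out:-; in:P5
Tick 8: [PARSE:-, VALIDATE:P5(v=1,ok=F), TRANSFORM:-, EMIT:P4(v=36,ok=T)] out:P3(v=0); in:-
Tick 9: [PARSE:-, VALIDATE:-, TRANSFORM:P5(v=0,ok=F), EMIT:-] out:P4(v=36); in:-
Emitted by tick 9: ['P1', 'P2', 'P3', 'P4']

Answer: 4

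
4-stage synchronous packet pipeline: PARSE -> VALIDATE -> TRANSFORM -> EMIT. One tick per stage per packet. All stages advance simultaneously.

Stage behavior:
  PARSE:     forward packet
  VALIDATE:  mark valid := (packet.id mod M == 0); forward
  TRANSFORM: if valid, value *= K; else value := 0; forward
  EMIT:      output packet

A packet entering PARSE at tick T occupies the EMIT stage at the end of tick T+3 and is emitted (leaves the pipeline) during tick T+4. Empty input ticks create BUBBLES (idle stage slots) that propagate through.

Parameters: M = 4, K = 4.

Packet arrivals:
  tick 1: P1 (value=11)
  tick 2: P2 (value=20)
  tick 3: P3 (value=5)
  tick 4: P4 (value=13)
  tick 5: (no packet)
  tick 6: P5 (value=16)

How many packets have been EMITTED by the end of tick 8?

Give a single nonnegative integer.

Tick 1: [PARSE:P1(v=11,ok=F), VALIDATE:-, TRANSFORM:-, EMIT:-] out:-; in:P1
Tick 2: [PARSE:P2(v=20,ok=F), VALIDATE:P1(v=11,ok=F), TRANSFORM:-, EMIT:-] out:-; in:P2
Tick 3: [PARSE:P3(v=5,ok=F), VALIDATE:P2(v=20,ok=F), TRANSFORM:P1(v=0,ok=F), EMIT:-] out:-; in:P3
Tick 4: [PARSE:P4(v=13,ok=F), VALIDATE:P3(v=5,ok=F), TRANSFORM:P2(v=0,ok=F), EMIT:P1(v=0,ok=F)] out:-; in:P4
Tick 5: [PARSE:-, VALIDATE:P4(v=13,ok=T), TRANSFORM:P3(v=0,ok=F), EMIT:P2(v=0,ok=F)] out:P1(v=0); in:-
Tick 6: [PARSE:P5(v=16,ok=F), VALIDATE:-, TRANSFORM:P4(v=52,ok=T), EMIT:P3(v=0,ok=F)] out:P2(v=0); in:P5
Tick 7: [PARSE:-, VALIDATE:P5(v=16,ok=F), TRANSFORM:-, EMIT:P4(v=52,ok=T)] out:P3(v=0); in:-
Tick 8: [PARSE:-, VALIDATE:-, TRANSFORM:P5(v=0,ok=F), EMIT:-] out:P4(v=52); in:-
Emitted by tick 8: ['P1', 'P2', 'P3', 'P4']

Answer: 4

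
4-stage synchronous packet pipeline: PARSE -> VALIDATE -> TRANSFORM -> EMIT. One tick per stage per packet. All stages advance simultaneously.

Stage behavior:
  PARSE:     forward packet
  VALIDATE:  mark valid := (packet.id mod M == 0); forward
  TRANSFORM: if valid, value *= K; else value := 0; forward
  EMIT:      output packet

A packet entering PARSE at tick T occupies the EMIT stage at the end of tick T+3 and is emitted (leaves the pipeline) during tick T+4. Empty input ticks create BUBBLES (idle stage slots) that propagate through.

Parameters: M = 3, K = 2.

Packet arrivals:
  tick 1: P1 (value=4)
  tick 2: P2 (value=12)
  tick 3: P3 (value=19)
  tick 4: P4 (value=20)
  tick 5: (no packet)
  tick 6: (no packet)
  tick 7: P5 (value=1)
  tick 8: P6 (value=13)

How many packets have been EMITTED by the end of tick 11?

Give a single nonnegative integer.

Answer: 5

Derivation:
Tick 1: [PARSE:P1(v=4,ok=F), VALIDATE:-, TRANSFORM:-, EMIT:-] out:-; in:P1
Tick 2: [PARSE:P2(v=12,ok=F), VALIDATE:P1(v=4,ok=F), TRANSFORM:-, EMIT:-] out:-; in:P2
Tick 3: [PARSE:P3(v=19,ok=F), VALIDATE:P2(v=12,ok=F), TRANSFORM:P1(v=0,ok=F), EMIT:-] out:-; in:P3
Tick 4: [PARSE:P4(v=20,ok=F), VALIDATE:P3(v=19,ok=T), TRANSFORM:P2(v=0,ok=F), EMIT:P1(v=0,ok=F)] out:-; in:P4
Tick 5: [PARSE:-, VALIDATE:P4(v=20,ok=F), TRANSFORM:P3(v=38,ok=T), EMIT:P2(v=0,ok=F)] out:P1(v=0); in:-
Tick 6: [PARSE:-, VALIDATE:-, TRANSFORM:P4(v=0,ok=F), EMIT:P3(v=38,ok=T)] out:P2(v=0); in:-
Tick 7: [PARSE:P5(v=1,ok=F), VALIDATE:-, TRANSFORM:-, EMIT:P4(v=0,ok=F)] out:P3(v=38); in:P5
Tick 8: [PARSE:P6(v=13,ok=F), VALIDATE:P5(v=1,ok=F), TRANSFORM:-, EMIT:-] out:P4(v=0); in:P6
Tick 9: [PARSE:-, VALIDATE:P6(v=13,ok=T), TRANSFORM:P5(v=0,ok=F), EMIT:-] out:-; in:-
Tick 10: [PARSE:-, VALIDATE:-, TRANSFORM:P6(v=26,ok=T), EMIT:P5(v=0,ok=F)] out:-; in:-
Tick 11: [PARSE:-, VALIDATE:-, TRANSFORM:-, EMIT:P6(v=26,ok=T)] out:P5(v=0); in:-
Emitted by tick 11: ['P1', 'P2', 'P3', 'P4', 'P5']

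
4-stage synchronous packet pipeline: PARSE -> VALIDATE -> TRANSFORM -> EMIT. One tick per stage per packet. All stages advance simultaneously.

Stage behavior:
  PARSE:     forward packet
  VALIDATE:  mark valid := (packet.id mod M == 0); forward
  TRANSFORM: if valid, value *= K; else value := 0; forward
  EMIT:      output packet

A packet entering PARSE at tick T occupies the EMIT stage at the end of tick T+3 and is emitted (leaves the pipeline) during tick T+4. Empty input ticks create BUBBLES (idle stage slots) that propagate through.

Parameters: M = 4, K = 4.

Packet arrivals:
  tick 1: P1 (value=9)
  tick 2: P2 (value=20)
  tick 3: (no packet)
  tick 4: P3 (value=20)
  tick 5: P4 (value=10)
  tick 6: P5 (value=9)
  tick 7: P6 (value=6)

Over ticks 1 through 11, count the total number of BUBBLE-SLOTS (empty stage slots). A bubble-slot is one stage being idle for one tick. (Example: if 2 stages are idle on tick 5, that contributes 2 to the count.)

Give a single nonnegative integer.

Answer: 20

Derivation:
Tick 1: [PARSE:P1(v=9,ok=F), VALIDATE:-, TRANSFORM:-, EMIT:-] out:-; bubbles=3
Tick 2: [PARSE:P2(v=20,ok=F), VALIDATE:P1(v=9,ok=F), TRANSFORM:-, EMIT:-] out:-; bubbles=2
Tick 3: [PARSE:-, VALIDATE:P2(v=20,ok=F), TRANSFORM:P1(v=0,ok=F), EMIT:-] out:-; bubbles=2
Tick 4: [PARSE:P3(v=20,ok=F), VALIDATE:-, TRANSFORM:P2(v=0,ok=F), EMIT:P1(v=0,ok=F)] out:-; bubbles=1
Tick 5: [PARSE:P4(v=10,ok=F), VALIDATE:P3(v=20,ok=F), TRANSFORM:-, EMIT:P2(v=0,ok=F)] out:P1(v=0); bubbles=1
Tick 6: [PARSE:P5(v=9,ok=F), VALIDATE:P4(v=10,ok=T), TRANSFORM:P3(v=0,ok=F), EMIT:-] out:P2(v=0); bubbles=1
Tick 7: [PARSE:P6(v=6,ok=F), VALIDATE:P5(v=9,ok=F), TRANSFORM:P4(v=40,ok=T), EMIT:P3(v=0,ok=F)] out:-; bubbles=0
Tick 8: [PARSE:-, VALIDATE:P6(v=6,ok=F), TRANSFORM:P5(v=0,ok=F), EMIT:P4(v=40,ok=T)] out:P3(v=0); bubbles=1
Tick 9: [PARSE:-, VALIDATE:-, TRANSFORM:P6(v=0,ok=F), EMIT:P5(v=0,ok=F)] out:P4(v=40); bubbles=2
Tick 10: [PARSE:-, VALIDATE:-, TRANSFORM:-, EMIT:P6(v=0,ok=F)] out:P5(v=0); bubbles=3
Tick 11: [PARSE:-, VALIDATE:-, TRANSFORM:-, EMIT:-] out:P6(v=0); bubbles=4
Total bubble-slots: 20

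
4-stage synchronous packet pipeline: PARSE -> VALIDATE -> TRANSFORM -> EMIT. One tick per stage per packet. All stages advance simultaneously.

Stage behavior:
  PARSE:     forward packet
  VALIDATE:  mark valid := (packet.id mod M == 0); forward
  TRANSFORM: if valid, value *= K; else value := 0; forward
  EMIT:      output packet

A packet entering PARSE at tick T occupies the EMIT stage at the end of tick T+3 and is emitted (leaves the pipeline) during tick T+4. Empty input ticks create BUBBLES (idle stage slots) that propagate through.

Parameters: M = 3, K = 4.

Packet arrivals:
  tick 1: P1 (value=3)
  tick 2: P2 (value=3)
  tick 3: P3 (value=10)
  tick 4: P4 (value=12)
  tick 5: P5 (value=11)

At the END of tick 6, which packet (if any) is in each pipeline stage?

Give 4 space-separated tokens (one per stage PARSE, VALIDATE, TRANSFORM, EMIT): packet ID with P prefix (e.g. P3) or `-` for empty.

Tick 1: [PARSE:P1(v=3,ok=F), VALIDATE:-, TRANSFORM:-, EMIT:-] out:-; in:P1
Tick 2: [PARSE:P2(v=3,ok=F), VALIDATE:P1(v=3,ok=F), TRANSFORM:-, EMIT:-] out:-; in:P2
Tick 3: [PARSE:P3(v=10,ok=F), VALIDATE:P2(v=3,ok=F), TRANSFORM:P1(v=0,ok=F), EMIT:-] out:-; in:P3
Tick 4: [PARSE:P4(v=12,ok=F), VALIDATE:P3(v=10,ok=T), TRANSFORM:P2(v=0,ok=F), EMIT:P1(v=0,ok=F)] out:-; in:P4
Tick 5: [PARSE:P5(v=11,ok=F), VALIDATE:P4(v=12,ok=F), TRANSFORM:P3(v=40,ok=T), EMIT:P2(v=0,ok=F)] out:P1(v=0); in:P5
Tick 6: [PARSE:-, VALIDATE:P5(v=11,ok=F), TRANSFORM:P4(v=0,ok=F), EMIT:P3(v=40,ok=T)] out:P2(v=0); in:-
At end of tick 6: ['-', 'P5', 'P4', 'P3']

Answer: - P5 P4 P3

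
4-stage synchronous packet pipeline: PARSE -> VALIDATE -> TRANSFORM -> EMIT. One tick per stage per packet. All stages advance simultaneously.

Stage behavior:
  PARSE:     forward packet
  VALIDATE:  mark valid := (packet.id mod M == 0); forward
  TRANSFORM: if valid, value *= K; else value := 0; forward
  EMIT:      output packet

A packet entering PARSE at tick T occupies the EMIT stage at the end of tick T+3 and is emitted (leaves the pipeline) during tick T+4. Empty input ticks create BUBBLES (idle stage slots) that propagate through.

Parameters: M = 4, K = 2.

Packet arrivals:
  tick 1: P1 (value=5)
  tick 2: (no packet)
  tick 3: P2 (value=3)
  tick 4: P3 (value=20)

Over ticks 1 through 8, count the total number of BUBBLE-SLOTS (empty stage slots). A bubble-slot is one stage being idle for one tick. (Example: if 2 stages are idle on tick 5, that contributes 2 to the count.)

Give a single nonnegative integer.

Tick 1: [PARSE:P1(v=5,ok=F), VALIDATE:-, TRANSFORM:-, EMIT:-] out:-; bubbles=3
Tick 2: [PARSE:-, VALIDATE:P1(v=5,ok=F), TRANSFORM:-, EMIT:-] out:-; bubbles=3
Tick 3: [PARSE:P2(v=3,ok=F), VALIDATE:-, TRANSFORM:P1(v=0,ok=F), EMIT:-] out:-; bubbles=2
Tick 4: [PARSE:P3(v=20,ok=F), VALIDATE:P2(v=3,ok=F), TRANSFORM:-, EMIT:P1(v=0,ok=F)] out:-; bubbles=1
Tick 5: [PARSE:-, VALIDATE:P3(v=20,ok=F), TRANSFORM:P2(v=0,ok=F), EMIT:-] out:P1(v=0); bubbles=2
Tick 6: [PARSE:-, VALIDATE:-, TRANSFORM:P3(v=0,ok=F), EMIT:P2(v=0,ok=F)] out:-; bubbles=2
Tick 7: [PARSE:-, VALIDATE:-, TRANSFORM:-, EMIT:P3(v=0,ok=F)] out:P2(v=0); bubbles=3
Tick 8: [PARSE:-, VALIDATE:-, TRANSFORM:-, EMIT:-] out:P3(v=0); bubbles=4
Total bubble-slots: 20

Answer: 20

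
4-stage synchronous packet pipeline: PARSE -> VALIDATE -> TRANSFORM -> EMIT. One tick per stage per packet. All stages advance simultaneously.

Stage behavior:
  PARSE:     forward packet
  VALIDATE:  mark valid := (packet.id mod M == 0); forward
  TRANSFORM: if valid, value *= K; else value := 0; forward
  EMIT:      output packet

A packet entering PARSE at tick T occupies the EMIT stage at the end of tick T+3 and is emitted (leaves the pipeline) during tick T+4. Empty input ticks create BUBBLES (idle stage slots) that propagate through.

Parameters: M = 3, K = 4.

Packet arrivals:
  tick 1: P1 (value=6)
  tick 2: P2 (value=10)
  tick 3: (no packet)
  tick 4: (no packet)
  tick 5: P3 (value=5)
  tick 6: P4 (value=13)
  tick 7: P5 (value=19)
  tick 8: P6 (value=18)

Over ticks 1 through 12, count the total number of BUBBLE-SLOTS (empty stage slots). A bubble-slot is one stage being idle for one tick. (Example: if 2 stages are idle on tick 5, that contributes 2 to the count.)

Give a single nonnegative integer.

Answer: 24

Derivation:
Tick 1: [PARSE:P1(v=6,ok=F), VALIDATE:-, TRANSFORM:-, EMIT:-] out:-; bubbles=3
Tick 2: [PARSE:P2(v=10,ok=F), VALIDATE:P1(v=6,ok=F), TRANSFORM:-, EMIT:-] out:-; bubbles=2
Tick 3: [PARSE:-, VALIDATE:P2(v=10,ok=F), TRANSFORM:P1(v=0,ok=F), EMIT:-] out:-; bubbles=2
Tick 4: [PARSE:-, VALIDATE:-, TRANSFORM:P2(v=0,ok=F), EMIT:P1(v=0,ok=F)] out:-; bubbles=2
Tick 5: [PARSE:P3(v=5,ok=F), VALIDATE:-, TRANSFORM:-, EMIT:P2(v=0,ok=F)] out:P1(v=0); bubbles=2
Tick 6: [PARSE:P4(v=13,ok=F), VALIDATE:P3(v=5,ok=T), TRANSFORM:-, EMIT:-] out:P2(v=0); bubbles=2
Tick 7: [PARSE:P5(v=19,ok=F), VALIDATE:P4(v=13,ok=F), TRANSFORM:P3(v=20,ok=T), EMIT:-] out:-; bubbles=1
Tick 8: [PARSE:P6(v=18,ok=F), VALIDATE:P5(v=19,ok=F), TRANSFORM:P4(v=0,ok=F), EMIT:P3(v=20,ok=T)] out:-; bubbles=0
Tick 9: [PARSE:-, VALIDATE:P6(v=18,ok=T), TRANSFORM:P5(v=0,ok=F), EMIT:P4(v=0,ok=F)] out:P3(v=20); bubbles=1
Tick 10: [PARSE:-, VALIDATE:-, TRANSFORM:P6(v=72,ok=T), EMIT:P5(v=0,ok=F)] out:P4(v=0); bubbles=2
Tick 11: [PARSE:-, VALIDATE:-, TRANSFORM:-, EMIT:P6(v=72,ok=T)] out:P5(v=0); bubbles=3
Tick 12: [PARSE:-, VALIDATE:-, TRANSFORM:-, EMIT:-] out:P6(v=72); bubbles=4
Total bubble-slots: 24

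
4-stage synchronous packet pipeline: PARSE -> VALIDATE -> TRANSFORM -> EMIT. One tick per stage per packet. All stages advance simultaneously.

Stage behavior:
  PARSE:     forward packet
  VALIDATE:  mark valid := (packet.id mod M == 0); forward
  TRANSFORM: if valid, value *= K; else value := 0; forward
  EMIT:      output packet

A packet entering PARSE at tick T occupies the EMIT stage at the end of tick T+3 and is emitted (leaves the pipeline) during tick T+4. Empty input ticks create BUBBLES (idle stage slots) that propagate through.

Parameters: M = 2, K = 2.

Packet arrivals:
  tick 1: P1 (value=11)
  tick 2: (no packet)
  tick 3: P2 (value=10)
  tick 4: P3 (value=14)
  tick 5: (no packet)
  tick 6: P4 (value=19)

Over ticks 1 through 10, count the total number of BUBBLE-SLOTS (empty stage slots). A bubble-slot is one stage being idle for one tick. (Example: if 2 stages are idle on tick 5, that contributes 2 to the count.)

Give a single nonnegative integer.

Answer: 24

Derivation:
Tick 1: [PARSE:P1(v=11,ok=F), VALIDATE:-, TRANSFORM:-, EMIT:-] out:-; bubbles=3
Tick 2: [PARSE:-, VALIDATE:P1(v=11,ok=F), TRANSFORM:-, EMIT:-] out:-; bubbles=3
Tick 3: [PARSE:P2(v=10,ok=F), VALIDATE:-, TRANSFORM:P1(v=0,ok=F), EMIT:-] out:-; bubbles=2
Tick 4: [PARSE:P3(v=14,ok=F), VALIDATE:P2(v=10,ok=T), TRANSFORM:-, EMIT:P1(v=0,ok=F)] out:-; bubbles=1
Tick 5: [PARSE:-, VALIDATE:P3(v=14,ok=F), TRANSFORM:P2(v=20,ok=T), EMIT:-] out:P1(v=0); bubbles=2
Tick 6: [PARSE:P4(v=19,ok=F), VALIDATE:-, TRANSFORM:P3(v=0,ok=F), EMIT:P2(v=20,ok=T)] out:-; bubbles=1
Tick 7: [PARSE:-, VALIDATE:P4(v=19,ok=T), TRANSFORM:-, EMIT:P3(v=0,ok=F)] out:P2(v=20); bubbles=2
Tick 8: [PARSE:-, VALIDATE:-, TRANSFORM:P4(v=38,ok=T), EMIT:-] out:P3(v=0); bubbles=3
Tick 9: [PARSE:-, VALIDATE:-, TRANSFORM:-, EMIT:P4(v=38,ok=T)] out:-; bubbles=3
Tick 10: [PARSE:-, VALIDATE:-, TRANSFORM:-, EMIT:-] out:P4(v=38); bubbles=4
Total bubble-slots: 24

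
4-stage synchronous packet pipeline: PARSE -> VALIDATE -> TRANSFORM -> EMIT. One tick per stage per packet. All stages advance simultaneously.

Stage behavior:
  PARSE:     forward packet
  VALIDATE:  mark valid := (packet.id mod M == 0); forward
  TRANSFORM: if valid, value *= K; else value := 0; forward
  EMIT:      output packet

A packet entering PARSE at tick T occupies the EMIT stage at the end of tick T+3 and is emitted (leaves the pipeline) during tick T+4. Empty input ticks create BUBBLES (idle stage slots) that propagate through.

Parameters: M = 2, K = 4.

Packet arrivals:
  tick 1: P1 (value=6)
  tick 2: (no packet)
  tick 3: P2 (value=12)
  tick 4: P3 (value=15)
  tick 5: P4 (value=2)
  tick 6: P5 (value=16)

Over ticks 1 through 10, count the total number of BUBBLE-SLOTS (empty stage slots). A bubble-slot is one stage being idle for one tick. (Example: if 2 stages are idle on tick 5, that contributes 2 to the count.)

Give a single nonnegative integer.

Tick 1: [PARSE:P1(v=6,ok=F), VALIDATE:-, TRANSFORM:-, EMIT:-] out:-; bubbles=3
Tick 2: [PARSE:-, VALIDATE:P1(v=6,ok=F), TRANSFORM:-, EMIT:-] out:-; bubbles=3
Tick 3: [PARSE:P2(v=12,ok=F), VALIDATE:-, TRANSFORM:P1(v=0,ok=F), EMIT:-] out:-; bubbles=2
Tick 4: [PARSE:P3(v=15,ok=F), VALIDATE:P2(v=12,ok=T), TRANSFORM:-, EMIT:P1(v=0,ok=F)] out:-; bubbles=1
Tick 5: [PARSE:P4(v=2,ok=F), VALIDATE:P3(v=15,ok=F), TRANSFORM:P2(v=48,ok=T), EMIT:-] out:P1(v=0); bubbles=1
Tick 6: [PARSE:P5(v=16,ok=F), VALIDATE:P4(v=2,ok=T), TRANSFORM:P3(v=0,ok=F), EMIT:P2(v=48,ok=T)] out:-; bubbles=0
Tick 7: [PARSE:-, VALIDATE:P5(v=16,ok=F), TRANSFORM:P4(v=8,ok=T), EMIT:P3(v=0,ok=F)] out:P2(v=48); bubbles=1
Tick 8: [PARSE:-, VALIDATE:-, TRANSFORM:P5(v=0,ok=F), EMIT:P4(v=8,ok=T)] out:P3(v=0); bubbles=2
Tick 9: [PARSE:-, VALIDATE:-, TRANSFORM:-, EMIT:P5(v=0,ok=F)] out:P4(v=8); bubbles=3
Tick 10: [PARSE:-, VALIDATE:-, TRANSFORM:-, EMIT:-] out:P5(v=0); bubbles=4
Total bubble-slots: 20

Answer: 20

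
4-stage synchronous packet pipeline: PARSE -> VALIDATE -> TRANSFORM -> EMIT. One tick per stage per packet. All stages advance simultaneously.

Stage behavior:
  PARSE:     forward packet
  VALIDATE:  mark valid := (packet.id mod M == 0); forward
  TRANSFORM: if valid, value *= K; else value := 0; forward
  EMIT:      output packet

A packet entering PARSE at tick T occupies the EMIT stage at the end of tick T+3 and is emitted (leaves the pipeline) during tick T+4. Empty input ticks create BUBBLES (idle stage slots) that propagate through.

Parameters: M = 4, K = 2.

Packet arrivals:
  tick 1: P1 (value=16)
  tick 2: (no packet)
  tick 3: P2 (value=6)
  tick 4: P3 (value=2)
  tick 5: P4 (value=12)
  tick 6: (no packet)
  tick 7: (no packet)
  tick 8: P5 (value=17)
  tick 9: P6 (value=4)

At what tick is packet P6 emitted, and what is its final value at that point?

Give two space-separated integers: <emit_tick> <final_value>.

Tick 1: [PARSE:P1(v=16,ok=F), VALIDATE:-, TRANSFORM:-, EMIT:-] out:-; in:P1
Tick 2: [PARSE:-, VALIDATE:P1(v=16,ok=F), TRANSFORM:-, EMIT:-] out:-; in:-
Tick 3: [PARSE:P2(v=6,ok=F), VALIDATE:-, TRANSFORM:P1(v=0,ok=F), EMIT:-] out:-; in:P2
Tick 4: [PARSE:P3(v=2,ok=F), VALIDATE:P2(v=6,ok=F), TRANSFORM:-, EMIT:P1(v=0,ok=F)] out:-; in:P3
Tick 5: [PARSE:P4(v=12,ok=F), VALIDATE:P3(v=2,ok=F), TRANSFORM:P2(v=0,ok=F), EMIT:-] out:P1(v=0); in:P4
Tick 6: [PARSE:-, VALIDATE:P4(v=12,ok=T), TRANSFORM:P3(v=0,ok=F), EMIT:P2(v=0,ok=F)] out:-; in:-
Tick 7: [PARSE:-, VALIDATE:-, TRANSFORM:P4(v=24,ok=T), EMIT:P3(v=0,ok=F)] out:P2(v=0); in:-
Tick 8: [PARSE:P5(v=17,ok=F), VALIDATE:-, TRANSFORM:-, EMIT:P4(v=24,ok=T)] out:P3(v=0); in:P5
Tick 9: [PARSE:P6(v=4,ok=F), VALIDATE:P5(v=17,ok=F), TRANSFORM:-, EMIT:-] out:P4(v=24); in:P6
Tick 10: [PARSE:-, VALIDATE:P6(v=4,ok=F), TRANSFORM:P5(v=0,ok=F), EMIT:-] out:-; in:-
Tick 11: [PARSE:-, VALIDATE:-, TRANSFORM:P6(v=0,ok=F), EMIT:P5(v=0,ok=F)] out:-; in:-
Tick 12: [PARSE:-, VALIDATE:-, TRANSFORM:-, EMIT:P6(v=0,ok=F)] out:P5(v=0); in:-
Tick 13: [PARSE:-, VALIDATE:-, TRANSFORM:-, EMIT:-] out:P6(v=0); in:-
P6: arrives tick 9, valid=False (id=6, id%4=2), emit tick 13, final value 0

Answer: 13 0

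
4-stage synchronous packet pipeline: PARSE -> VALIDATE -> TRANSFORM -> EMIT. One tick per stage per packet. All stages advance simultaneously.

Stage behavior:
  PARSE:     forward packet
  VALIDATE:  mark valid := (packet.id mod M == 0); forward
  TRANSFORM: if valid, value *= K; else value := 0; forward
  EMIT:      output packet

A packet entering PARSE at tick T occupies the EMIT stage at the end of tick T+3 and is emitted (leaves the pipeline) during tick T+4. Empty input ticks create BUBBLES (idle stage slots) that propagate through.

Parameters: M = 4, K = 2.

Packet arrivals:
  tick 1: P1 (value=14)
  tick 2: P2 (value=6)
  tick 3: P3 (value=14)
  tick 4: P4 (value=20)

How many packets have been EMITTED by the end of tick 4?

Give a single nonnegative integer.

Answer: 0

Derivation:
Tick 1: [PARSE:P1(v=14,ok=F), VALIDATE:-, TRANSFORM:-, EMIT:-] out:-; in:P1
Tick 2: [PARSE:P2(v=6,ok=F), VALIDATE:P1(v=14,ok=F), TRANSFORM:-, EMIT:-] out:-; in:P2
Tick 3: [PARSE:P3(v=14,ok=F), VALIDATE:P2(v=6,ok=F), TRANSFORM:P1(v=0,ok=F), EMIT:-] out:-; in:P3
Tick 4: [PARSE:P4(v=20,ok=F), VALIDATE:P3(v=14,ok=F), TRANSFORM:P2(v=0,ok=F), EMIT:P1(v=0,ok=F)] out:-; in:P4
Emitted by tick 4: []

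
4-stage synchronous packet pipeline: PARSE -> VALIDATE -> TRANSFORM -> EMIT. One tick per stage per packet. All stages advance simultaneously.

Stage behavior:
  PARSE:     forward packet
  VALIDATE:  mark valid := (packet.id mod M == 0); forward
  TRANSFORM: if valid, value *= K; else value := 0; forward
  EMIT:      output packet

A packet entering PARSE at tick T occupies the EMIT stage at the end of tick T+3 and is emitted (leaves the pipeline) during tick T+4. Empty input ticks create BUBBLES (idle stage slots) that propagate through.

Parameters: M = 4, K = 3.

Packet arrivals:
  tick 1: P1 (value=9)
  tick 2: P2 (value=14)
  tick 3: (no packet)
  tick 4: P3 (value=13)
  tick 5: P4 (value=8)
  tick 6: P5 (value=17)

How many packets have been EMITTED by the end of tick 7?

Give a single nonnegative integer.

Tick 1: [PARSE:P1(v=9,ok=F), VALIDATE:-, TRANSFORM:-, EMIT:-] out:-; in:P1
Tick 2: [PARSE:P2(v=14,ok=F), VALIDATE:P1(v=9,ok=F), TRANSFORM:-, EMIT:-] out:-; in:P2
Tick 3: [PARSE:-, VALIDATE:P2(v=14,ok=F), TRANSFORM:P1(v=0,ok=F), EMIT:-] out:-; in:-
Tick 4: [PARSE:P3(v=13,ok=F), VALIDATE:-, TRANSFORM:P2(v=0,ok=F), EMIT:P1(v=0,ok=F)] out:-; in:P3
Tick 5: [PARSE:P4(v=8,ok=F), VALIDATE:P3(v=13,ok=F), TRANSFORM:-, EMIT:P2(v=0,ok=F)] out:P1(v=0); in:P4
Tick 6: [PARSE:P5(v=17,ok=F), VALIDATE:P4(v=8,ok=T), TRANSFORM:P3(v=0,ok=F), EMIT:-] out:P2(v=0); in:P5
Tick 7: [PARSE:-, VALIDATE:P5(v=17,ok=F), TRANSFORM:P4(v=24,ok=T), EMIT:P3(v=0,ok=F)] out:-; in:-
Emitted by tick 7: ['P1', 'P2']

Answer: 2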